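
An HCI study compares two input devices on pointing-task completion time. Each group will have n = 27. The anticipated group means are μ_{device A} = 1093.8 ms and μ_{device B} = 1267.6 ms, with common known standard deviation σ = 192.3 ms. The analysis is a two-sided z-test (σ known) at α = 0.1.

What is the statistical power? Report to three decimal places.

Standardized effect: d = |μ_{device A} − μ_{device B}| / σ = |1093.8 − 1267.6| / 192.3 = 0.9038
Noncentrality parameter: δ = d·√(n/2) = 0.9038 × √(27/2) = 3.3208
Two-sided α = 0.1 → critical value z_{0.05} = 1.645.
Power = Φ(δ − 1.645) + Φ(−δ − 1.645) = Φ(1.676) + Φ(-4.966) = 0.9531 + 0.0000 = 0.9531.

Power ≈ 0.953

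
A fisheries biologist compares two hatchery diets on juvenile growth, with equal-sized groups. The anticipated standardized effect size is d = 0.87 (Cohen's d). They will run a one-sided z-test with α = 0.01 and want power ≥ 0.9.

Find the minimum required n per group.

n = 35 per group

Set Φ(δ − 2.326) = 0.9; then δ − 2.326 = Φ⁻¹(0.9) = 1.282, giving δ = 3.608.
δ = d·√(n/2) ⇒ n = 2(δ/d)² = 2 × (3.608 / 0.87)² = 34.40.
Round up to the next whole unit.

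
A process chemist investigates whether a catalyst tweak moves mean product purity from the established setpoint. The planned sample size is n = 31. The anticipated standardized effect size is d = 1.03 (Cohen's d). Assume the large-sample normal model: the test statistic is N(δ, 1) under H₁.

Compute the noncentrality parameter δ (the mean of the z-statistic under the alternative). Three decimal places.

δ = d·√n = 1.03 × √31 = 5.7348

δ ≈ 5.735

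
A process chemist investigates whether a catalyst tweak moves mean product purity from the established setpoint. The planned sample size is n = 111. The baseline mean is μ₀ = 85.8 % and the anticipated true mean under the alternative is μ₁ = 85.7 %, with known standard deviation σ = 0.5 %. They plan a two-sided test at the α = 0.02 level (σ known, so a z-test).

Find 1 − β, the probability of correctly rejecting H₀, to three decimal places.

Standardized effect: d = |μ₁ − μ₀| / σ = |85.7 − 85.8| / 0.5 = 0.2000
Noncentrality parameter: δ = d·√n = 0.2000 × √111 = 2.1071
Two-sided α = 0.02 → critical value z_{0.01} = 2.326.
Power = Φ(δ − 2.326) + Φ(−δ − 2.326) = Φ(-0.219) + Φ(-4.433) = 0.4132 + 0.0000 = 0.4132.

Power ≈ 0.413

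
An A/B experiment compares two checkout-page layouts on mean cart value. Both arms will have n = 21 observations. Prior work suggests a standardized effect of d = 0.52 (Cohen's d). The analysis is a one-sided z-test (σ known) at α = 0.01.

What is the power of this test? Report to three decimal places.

Noncentrality parameter: δ = d·√(n/2) = 0.52 × √(21/2) = 1.6850
Critical value for a one-sided test at α = 0.01: z_α = 2.326.
Power = P(Z > 2.326 − δ) = Φ(-0.641) = 0.2606.

Power ≈ 0.261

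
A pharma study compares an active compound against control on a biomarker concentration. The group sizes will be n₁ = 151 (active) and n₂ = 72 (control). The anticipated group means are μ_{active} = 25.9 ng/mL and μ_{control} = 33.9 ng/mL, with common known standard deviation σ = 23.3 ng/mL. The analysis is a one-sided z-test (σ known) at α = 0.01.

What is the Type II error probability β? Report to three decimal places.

Standardized effect: d = |μ_{active} − μ_{control}| / σ = |25.9 − 33.9| / 23.3 = 0.3433
Noncentrality parameter: δ = d / √(1/n₁ + 1/n₂) = 0.3433 / √(1/151 + 1/72) = 2.3974
One-sided α = 0.01 → critical value z_{0.01} = 2.326.
Power = P(Z > 2.326 − δ) = Φ(0.071) = 0.5283.
Type II error: β = 1 − power = 1 − 0.5283 = 0.4717.

β ≈ 0.472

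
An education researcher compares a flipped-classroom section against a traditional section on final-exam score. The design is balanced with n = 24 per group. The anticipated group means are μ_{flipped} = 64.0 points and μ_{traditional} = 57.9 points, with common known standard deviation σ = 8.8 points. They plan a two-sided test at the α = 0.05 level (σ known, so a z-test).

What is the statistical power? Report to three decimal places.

Standardized effect: d = |μ_{flipped} − μ_{traditional}| / σ = |64.0 − 57.9| / 8.8 = 0.6932
Noncentrality parameter: δ = d·√(n/2) = 0.6932 × √(24/2) = 2.4013
Two-sided α = 0.05 → critical value z_{0.025} = 1.960.
Power = Φ(δ − 1.960) + Φ(−δ − 1.960) = Φ(0.441) + Φ(-4.361) = 0.6705 + 0.0000 = 0.6705.

Power ≈ 0.671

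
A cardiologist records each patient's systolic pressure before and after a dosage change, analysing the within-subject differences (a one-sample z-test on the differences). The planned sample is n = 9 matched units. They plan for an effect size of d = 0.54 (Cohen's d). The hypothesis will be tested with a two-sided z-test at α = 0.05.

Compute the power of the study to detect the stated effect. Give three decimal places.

Power ≈ 0.367

Noncentrality parameter: λ = d·√n = 0.54 × √9 = 1.6200
Two-sided α = 0.05 → critical value z_{0.025} = 1.960.
Power = Φ(λ − 1.960) + Φ(−λ − 1.960) = Φ(-0.340) + Φ(-3.580) = 0.3669 + 0.0002 = 0.3671.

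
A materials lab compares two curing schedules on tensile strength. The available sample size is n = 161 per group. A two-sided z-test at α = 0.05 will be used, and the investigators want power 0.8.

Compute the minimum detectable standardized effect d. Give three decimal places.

Required noncentrality: δ = z_{0.025} + z_{0.20} = 1.960 + 0.842 = 2.802.
(The second rejection-region term Φ(−δ − z_{α/2}) is negligible and dropped.)
δ = d·√(n/2) ⇒ d = δ/√(n/2) = 2.802/√(161/2) = 0.3123.

d ≈ 0.312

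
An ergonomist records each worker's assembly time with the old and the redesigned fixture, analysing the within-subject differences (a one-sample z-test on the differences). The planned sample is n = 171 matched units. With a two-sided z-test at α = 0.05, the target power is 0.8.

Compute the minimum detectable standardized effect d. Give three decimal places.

d ≈ 0.214

Required noncentrality: δ = z_{0.025} + z_{0.20} = 1.960 + 0.842 = 2.802.
(Lower-tail contribution to power is negligible for δ > 0.)
δ = d·√n ⇒ d = δ/√n = 2.802/√171 = 0.2142.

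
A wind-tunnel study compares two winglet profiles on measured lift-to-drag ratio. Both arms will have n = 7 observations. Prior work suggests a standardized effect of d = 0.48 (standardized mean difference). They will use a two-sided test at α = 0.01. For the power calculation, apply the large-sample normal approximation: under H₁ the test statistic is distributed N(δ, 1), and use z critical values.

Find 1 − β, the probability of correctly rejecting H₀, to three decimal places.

Noncentrality parameter: δ = d·√(n/2) = 0.48 × √(7/2) = 0.8980
Two-sided α = 0.01 → critical value z_{0.005} = 2.576.
Power = Φ(δ − 2.576) + Φ(−δ − 2.576) = Φ(-1.678) + Φ(-3.474) = 0.0467 + 0.0003 = 0.0469.

Power ≈ 0.047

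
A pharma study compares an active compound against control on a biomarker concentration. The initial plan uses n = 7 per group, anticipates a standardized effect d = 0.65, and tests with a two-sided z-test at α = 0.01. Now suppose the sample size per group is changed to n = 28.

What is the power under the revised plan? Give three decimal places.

With n = 28 per group: δ = d·√(n/2) = 0.65 × √(28/2) = 2.4321. Critical value z_{0.005} = 2.576.
Revised power = Φ(δ − 2.576) + Φ(−δ − 2.576) = Φ(-0.144) + Φ(-5.008) = 0.4428 + 0.0000 = 0.4428.

Power ≈ 0.443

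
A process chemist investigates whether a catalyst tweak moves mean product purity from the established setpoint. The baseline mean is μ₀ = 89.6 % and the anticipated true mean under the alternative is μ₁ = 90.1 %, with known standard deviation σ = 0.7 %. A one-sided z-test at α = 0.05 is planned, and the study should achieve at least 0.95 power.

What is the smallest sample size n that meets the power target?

Standardized effect: d = |μ₁ − μ₀| / σ = |90.1 − 89.6| / 0.7 = 0.7143
Set Φ(δ − 1.645) = 0.95; then δ − 1.645 = Φ⁻¹(0.95) = 1.645, giving δ = 3.290.
δ = d·√n ⇒ n = (δ/d)² = (3.290 / 0.7143)² = 21.21.
Rounding up, n = 22.

n = 22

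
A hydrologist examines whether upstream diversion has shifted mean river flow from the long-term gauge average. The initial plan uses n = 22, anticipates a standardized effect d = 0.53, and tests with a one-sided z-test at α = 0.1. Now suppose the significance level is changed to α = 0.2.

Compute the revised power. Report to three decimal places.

δ = d·√n = 0.53 × √22 = 2.4859 (unchanged). New critical value: z_{0.2} = 0.842.
Revised power = Φ(δ − 0.842) = Φ(1.644) = 0.9499.

Power ≈ 0.950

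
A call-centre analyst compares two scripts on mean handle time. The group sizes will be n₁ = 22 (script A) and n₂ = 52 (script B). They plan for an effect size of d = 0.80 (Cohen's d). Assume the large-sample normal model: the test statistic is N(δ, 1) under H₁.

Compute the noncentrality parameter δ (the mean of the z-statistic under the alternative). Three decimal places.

δ ≈ 3.145

δ = d / √(1/n₁ + 1/n₂) = 0.80 / √(1/22 + 1/52) = 3.1455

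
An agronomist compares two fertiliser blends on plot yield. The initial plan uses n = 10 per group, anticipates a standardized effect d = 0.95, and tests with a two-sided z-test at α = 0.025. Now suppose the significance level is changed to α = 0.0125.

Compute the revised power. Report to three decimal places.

Power ≈ 0.354

δ = d·√(n/2) = 0.95 × √(10/2) = 2.1243 (unchanged). New critical value: z_{0.0063} = 2.498.
Revised power = Φ(δ − 2.498) + Φ(−δ − 2.498) = Φ(-0.373) + Φ(-4.622) = 0.3544 + 0.0000 = 0.3544.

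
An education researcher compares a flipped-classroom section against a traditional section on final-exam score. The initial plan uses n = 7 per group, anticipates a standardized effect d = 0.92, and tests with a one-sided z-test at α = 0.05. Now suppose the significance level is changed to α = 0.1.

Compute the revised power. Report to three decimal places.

δ = d·√(n/2) = 0.92 × √(7/2) = 1.7212 (unchanged). New critical value: z_{0.1} = 1.282.
Revised power = Φ(δ − 1.282) = Φ(0.440) = 0.6699.

Power ≈ 0.670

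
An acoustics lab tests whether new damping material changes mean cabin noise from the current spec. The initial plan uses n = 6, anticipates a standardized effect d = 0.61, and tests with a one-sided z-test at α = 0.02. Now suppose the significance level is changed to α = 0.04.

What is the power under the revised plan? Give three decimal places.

δ = d·√n = 0.61 × √6 = 1.4942 (unchanged). New critical value: z_{0.04} = 1.751.
Revised power = P(Z > 1.751 − δ) = Φ(-0.256) = 0.3988.

Power ≈ 0.399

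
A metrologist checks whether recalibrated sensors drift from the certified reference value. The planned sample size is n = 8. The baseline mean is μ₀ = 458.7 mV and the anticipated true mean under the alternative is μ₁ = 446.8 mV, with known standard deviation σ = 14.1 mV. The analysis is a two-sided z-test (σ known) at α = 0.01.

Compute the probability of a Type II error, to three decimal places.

Standardized effect: d = |μ₁ − μ₀| / σ = |446.8 − 458.7| / 14.1 = 0.8440
Noncentrality parameter: δ = d·√n = 0.8440 × √8 = 2.3871
Critical value for a two-sided test at α = 0.01: z_{α/2} = 2.576.
Power = Φ(δ − 2.576) + Φ(−δ − 2.576) = Φ(-0.189) + Φ(-4.963) = 0.4252 + 0.0000 = 0.4252.
Type II error: β = 1 − power = 1 − 0.4252 = 0.5748.

β ≈ 0.575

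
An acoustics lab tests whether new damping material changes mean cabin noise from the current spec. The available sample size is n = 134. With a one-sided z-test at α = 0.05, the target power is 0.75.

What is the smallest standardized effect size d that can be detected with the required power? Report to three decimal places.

d ≈ 0.200

Need Φ(δ − 1.645) = 0.75, so δ = 1.645 + 0.674 = 2.319.
δ = d·√n ⇒ d = δ/√n = 2.319/√134 = 0.2004.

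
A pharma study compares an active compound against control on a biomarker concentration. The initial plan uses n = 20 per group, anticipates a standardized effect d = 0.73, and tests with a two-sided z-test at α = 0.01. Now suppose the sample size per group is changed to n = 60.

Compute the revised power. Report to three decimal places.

Power ≈ 0.923

With n = 60 per group: δ = d·√(n/2) = 0.73 × √(60/2) = 3.9984. Critical value z_{0.005} = 2.576.
Revised power = Φ(δ − 2.576) + Φ(−δ − 2.576) = Φ(1.423) + Φ(-6.574) = 0.9226 + 0.0000 = 0.9226.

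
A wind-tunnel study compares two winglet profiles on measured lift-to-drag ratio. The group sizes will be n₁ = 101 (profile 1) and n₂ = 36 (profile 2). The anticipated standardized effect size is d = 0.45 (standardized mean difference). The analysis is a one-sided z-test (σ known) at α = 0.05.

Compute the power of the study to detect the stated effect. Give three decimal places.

Power ≈ 0.750

Noncentrality parameter: λ = d / √(1/n₁ + 1/n₂) = 0.45 / √(1/101 + 1/36) = 2.3183
One-sided α = 0.05 → critical value z_{0.05} = 1.645.
Power = Φ(λ − 1.645) = Φ(0.673) = 0.7497.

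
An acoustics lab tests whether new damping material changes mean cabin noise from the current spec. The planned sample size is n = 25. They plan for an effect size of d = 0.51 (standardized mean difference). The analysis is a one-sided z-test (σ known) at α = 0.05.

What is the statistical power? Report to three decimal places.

Noncentrality parameter: δ = d·√n = 0.51 × √25 = 2.5500
Critical value for a one-sided test at α = 0.05: z_α = 1.645.
Power = Φ(δ − 1.645) = Φ(0.905) = 0.8173.

Power ≈ 0.817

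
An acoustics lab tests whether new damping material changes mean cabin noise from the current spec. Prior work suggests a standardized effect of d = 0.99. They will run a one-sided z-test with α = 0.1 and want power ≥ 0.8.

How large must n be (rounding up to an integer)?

n = 5

For power 0.8 need Φ(δ − z_{0.1}) = 0.8, so δ = z_{0.1} + z_{0.20} = 1.282 + 0.842 = 2.123.
δ = d·√n ⇒ n = (δ/d)² = (2.123 / 0.99)² = 4.60.
Round up to the next whole unit.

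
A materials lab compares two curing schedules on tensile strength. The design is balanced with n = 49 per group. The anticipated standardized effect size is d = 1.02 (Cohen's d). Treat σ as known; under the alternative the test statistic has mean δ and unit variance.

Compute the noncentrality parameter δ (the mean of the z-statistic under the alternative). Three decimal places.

δ ≈ 5.049

δ = d·√(n/2) = 1.02 × √(49/2) = 5.0487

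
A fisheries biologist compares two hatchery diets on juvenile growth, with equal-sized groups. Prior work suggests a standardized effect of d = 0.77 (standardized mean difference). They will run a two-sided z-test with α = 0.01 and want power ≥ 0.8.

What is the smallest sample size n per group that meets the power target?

n = 40 per group

For power 0.8 need Φ(δ − z_{0.005}) = 0.8, so δ = z_{0.005} + z_{0.20} = 2.576 + 0.842 = 3.417.
(The Φ(−δ − z_{α/2}) term is vanishingly small for δ > 0 and is dropped in the standard sample-size formula.)
δ = d·√(n/2) ⇒ n = 2(δ/d)² = 2 × (3.417 / 0.77)² = 39.40.
Rounding up, n = 40 per group.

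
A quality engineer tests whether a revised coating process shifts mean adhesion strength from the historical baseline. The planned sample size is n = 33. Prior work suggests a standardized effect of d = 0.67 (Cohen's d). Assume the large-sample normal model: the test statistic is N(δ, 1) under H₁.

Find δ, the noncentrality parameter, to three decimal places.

δ = d·√n = 0.67 × √33 = 3.8489

δ ≈ 3.849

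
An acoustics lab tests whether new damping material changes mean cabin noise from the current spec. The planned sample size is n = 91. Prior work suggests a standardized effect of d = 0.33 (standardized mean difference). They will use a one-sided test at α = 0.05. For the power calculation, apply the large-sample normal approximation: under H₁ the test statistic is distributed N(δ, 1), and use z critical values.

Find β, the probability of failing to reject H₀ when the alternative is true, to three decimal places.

Noncentrality parameter: δ = d·√n = 0.33 × √91 = 3.1480
Critical value for a one-sided test at α = 0.05: z_α = 1.645.
Power = P(Z > 1.645 − δ) = Φ(1.503) = 0.9336.
Type II error: β = 1 − power = 1 − 0.9336 = 0.0664.

β ≈ 0.066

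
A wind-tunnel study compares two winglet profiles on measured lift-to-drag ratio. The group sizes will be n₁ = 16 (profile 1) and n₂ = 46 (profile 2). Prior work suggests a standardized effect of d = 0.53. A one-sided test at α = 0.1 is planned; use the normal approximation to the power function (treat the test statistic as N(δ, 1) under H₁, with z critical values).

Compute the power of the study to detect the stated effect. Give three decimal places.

Noncentrality parameter: δ = d / √(1/n₁ + 1/n₂) = 0.53 / √(1/16 + 1/46) = 1.8261
One-sided α = 0.1 → critical value z_{0.1} = 1.282.
Power = Φ(δ − 1.282) = Φ(0.545) = 0.7070.

Power ≈ 0.707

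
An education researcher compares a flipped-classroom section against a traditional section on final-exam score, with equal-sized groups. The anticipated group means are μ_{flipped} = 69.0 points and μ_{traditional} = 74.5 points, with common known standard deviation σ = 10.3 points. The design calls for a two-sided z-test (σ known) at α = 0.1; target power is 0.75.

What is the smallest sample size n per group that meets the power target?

n = 38 per group

Standardized effect: d = |μ_{flipped} − μ_{traditional}| / σ = |69.0 − 74.5| / 10.3 = 0.5340
Set Φ(δ − 1.645) = 0.75; then δ − 1.645 = Φ⁻¹(0.75) = 0.674, giving δ = 2.319.
(The Φ(−δ − z_{α/2}) term is vanishingly small for δ > 0 and is dropped in the standard sample-size formula.)
δ = d·√(n/2) ⇒ n = 2(δ/d)² = 2 × (2.319 / 0.5340)² = 37.73.
Rounding up, n = 38 per group.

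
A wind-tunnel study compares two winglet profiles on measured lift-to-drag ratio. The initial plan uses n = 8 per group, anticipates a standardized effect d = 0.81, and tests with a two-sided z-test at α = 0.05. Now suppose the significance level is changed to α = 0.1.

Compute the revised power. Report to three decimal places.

δ = d·√(n/2) = 0.81 × √(8/2) = 1.6200 (unchanged). New critical value: z_{0.05} = 1.645.
Revised power = Φ(δ − 1.645) + Φ(−δ − 1.645) = Φ(-0.025) + Φ(-3.265) = 0.4901 + 0.0005 = 0.4906.

Power ≈ 0.491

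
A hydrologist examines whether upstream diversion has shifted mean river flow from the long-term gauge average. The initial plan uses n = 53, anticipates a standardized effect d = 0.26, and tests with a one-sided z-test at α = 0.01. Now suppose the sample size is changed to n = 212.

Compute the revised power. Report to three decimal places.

With n = 212: δ = d·√n = 0.26 × √212 = 3.7857. Critical value z_{0.01} = 2.326.
Revised power = P(Z > 2.326 − δ) = Φ(1.459) = 0.9278.

Power ≈ 0.928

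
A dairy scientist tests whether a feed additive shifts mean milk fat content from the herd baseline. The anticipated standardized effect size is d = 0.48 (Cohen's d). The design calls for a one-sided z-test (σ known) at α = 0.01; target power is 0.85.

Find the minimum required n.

For power 0.85 need Φ(δ − z_{0.01}) = 0.85, so δ = z_{0.01} + z_{0.15} = 2.326 + 1.036 = 3.363.
δ = d·√n ⇒ n = (δ/d)² = (3.363 / 0.48)² = 49.08.
Rounding up, n = 50.

n = 50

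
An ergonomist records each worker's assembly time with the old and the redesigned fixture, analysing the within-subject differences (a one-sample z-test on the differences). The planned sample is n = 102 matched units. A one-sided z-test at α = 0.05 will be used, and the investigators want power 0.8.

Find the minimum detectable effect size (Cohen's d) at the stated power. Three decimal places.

Need Φ(δ − 1.645) = 0.8, so δ = 1.645 + 0.842 = 2.486.
δ = d·√n ⇒ d = δ/√n = 2.486/√102 = 0.2462.

d ≈ 0.246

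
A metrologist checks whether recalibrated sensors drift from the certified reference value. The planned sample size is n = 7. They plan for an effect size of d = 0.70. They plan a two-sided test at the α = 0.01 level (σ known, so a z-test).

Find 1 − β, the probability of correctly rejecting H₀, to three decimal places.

Noncentrality parameter: δ = d·√n = 0.70 × √7 = 1.8520
Critical value for a two-sided test at α = 0.01: z_{α/2} = 2.576.
Power = Φ(δ − 2.576) + Φ(−δ − 2.576) = Φ(-0.724) + Φ(-4.428) = 0.2346 + 0.0000 = 0.2346.

Power ≈ 0.235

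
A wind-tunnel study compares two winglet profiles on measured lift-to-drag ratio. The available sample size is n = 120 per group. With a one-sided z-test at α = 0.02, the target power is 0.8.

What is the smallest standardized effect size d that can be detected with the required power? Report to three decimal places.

d ≈ 0.374

Required noncentrality: δ = z_{0.02} + z_{0.20} = 2.054 + 0.842 = 2.895.
δ = d·√(n/2) ⇒ d = δ/√(n/2) = 2.895/√(120/2) = 0.3738.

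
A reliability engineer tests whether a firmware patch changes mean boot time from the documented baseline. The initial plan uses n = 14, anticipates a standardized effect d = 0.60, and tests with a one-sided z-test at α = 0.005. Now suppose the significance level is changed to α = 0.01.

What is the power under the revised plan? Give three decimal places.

δ = d·√n = 0.60 × √14 = 2.2450 (unchanged). New critical value: z_{0.01} = 2.326.
Revised power = Φ(δ − 2.326) = Φ(-0.081) = 0.4676.

Power ≈ 0.468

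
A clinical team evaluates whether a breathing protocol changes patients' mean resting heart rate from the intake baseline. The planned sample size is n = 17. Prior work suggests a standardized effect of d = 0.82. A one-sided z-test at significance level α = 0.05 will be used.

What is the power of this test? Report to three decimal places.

Power ≈ 0.959

Noncentrality parameter: δ = d·√n = 0.82 × √17 = 3.3809
One-sided α = 0.05 → critical value z_{0.05} = 1.645.
Power = Φ(δ − 1.645) = Φ(1.736) = 0.9587.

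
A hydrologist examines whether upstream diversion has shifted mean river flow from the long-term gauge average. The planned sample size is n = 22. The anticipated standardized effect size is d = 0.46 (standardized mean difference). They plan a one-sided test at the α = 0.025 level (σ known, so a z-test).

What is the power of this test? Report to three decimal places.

Power ≈ 0.578

Noncentrality parameter: δ = d·√n = 0.46 × √22 = 2.1576
Critical value for a one-sided test at α = 0.025: z_α = 1.960.
Power = Φ(δ − 1.960) = Φ(0.198) = 0.5783.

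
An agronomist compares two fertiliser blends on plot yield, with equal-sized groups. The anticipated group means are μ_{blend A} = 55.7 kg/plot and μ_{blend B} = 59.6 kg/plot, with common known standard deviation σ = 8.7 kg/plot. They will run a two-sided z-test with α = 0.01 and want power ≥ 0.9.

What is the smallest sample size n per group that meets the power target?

n = 149 per group

Standardized effect: d = |μ_{blend A} − μ_{blend B}| / σ = |55.7 − 59.6| / 8.7 = 0.4483
Set Φ(δ − 2.576) = 0.9; then δ − 2.576 = Φ⁻¹(0.9) = 1.282, giving δ = 3.857.
(Ignoring the negligible lower-tail rejection probability gives the usual closed-form inversion.)
δ = d·√(n/2) ⇒ n = 2(δ/d)² = 2 × (3.857 / 0.4483)² = 148.09.
Round up to the next whole unit.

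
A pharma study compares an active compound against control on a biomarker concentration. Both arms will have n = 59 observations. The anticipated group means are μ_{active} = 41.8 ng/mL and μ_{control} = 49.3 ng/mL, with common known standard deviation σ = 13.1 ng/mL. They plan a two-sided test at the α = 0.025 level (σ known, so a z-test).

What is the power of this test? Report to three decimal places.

Standardized effect: d = |μ_{active} − μ_{control}| / σ = |41.8 − 49.3| / 13.1 = 0.5725
Noncentrality parameter: δ = d·√(n/2) = 0.5725 × √(59/2) = 3.1096
Two-sided α = 0.025 → critical value z_{0.0125} = 2.241.
Power = Φ(δ − 2.241) + Φ(−δ − 2.241) = Φ(0.868) + Φ(-5.351) = 0.8073 + 0.0000 = 0.8073.

Power ≈ 0.807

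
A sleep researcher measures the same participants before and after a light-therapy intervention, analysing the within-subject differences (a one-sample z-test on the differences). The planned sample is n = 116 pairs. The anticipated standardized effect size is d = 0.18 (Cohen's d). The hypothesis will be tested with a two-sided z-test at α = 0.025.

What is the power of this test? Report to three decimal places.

Power ≈ 0.381

Noncentrality parameter: δ = d·√n = 0.18 × √116 = 1.9387
Critical value for a two-sided test at α = 0.025: z_{α/2} = 2.241.
Power = Φ(δ − 2.241) + Φ(−δ − 2.241) = Φ(-0.303) + Φ(-4.180) = 0.3810 + 0.0000 = 0.3811.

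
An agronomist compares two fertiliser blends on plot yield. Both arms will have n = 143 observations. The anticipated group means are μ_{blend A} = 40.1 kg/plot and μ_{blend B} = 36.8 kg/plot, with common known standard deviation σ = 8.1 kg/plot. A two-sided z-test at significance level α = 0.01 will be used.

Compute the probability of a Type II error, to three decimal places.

Standardized effect: d = |μ_{blend A} − μ_{blend B}| / σ = |40.1 − 36.8| / 8.1 = 0.4074
Noncentrality parameter: δ = d·√(n/2) = 0.4074 × √(143/2) = 3.4449
Critical value for a two-sided test at α = 0.01: z_{α/2} = 2.576.
Power = Φ(δ − 2.576) + Φ(−δ − 2.576) = Φ(0.869) + Φ(-6.021) = 0.8076 + 0.0000 = 0.8076.
Type II error: β = 1 − power = 1 − 0.8076 = 0.1924.

β ≈ 0.192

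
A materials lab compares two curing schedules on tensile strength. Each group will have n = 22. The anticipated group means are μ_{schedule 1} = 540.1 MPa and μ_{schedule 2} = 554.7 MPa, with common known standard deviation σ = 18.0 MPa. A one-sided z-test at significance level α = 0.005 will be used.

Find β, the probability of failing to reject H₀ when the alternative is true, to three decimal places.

Standardized effect: d = |μ_{schedule 1} − μ_{schedule 2}| / σ = |540.1 − 554.7| / 18.0 = 0.8111
Noncentrality parameter: δ = d·√(n/2) = 0.8111 × √(22/2) = 2.6902
Critical value for a one-sided test at α = 0.005: z_α = 2.576.
Power = Φ(δ − 2.576) = Φ(0.114) = 0.5455.
Type II error: β = 1 − power = 1 − 0.5455 = 0.4545.

β ≈ 0.454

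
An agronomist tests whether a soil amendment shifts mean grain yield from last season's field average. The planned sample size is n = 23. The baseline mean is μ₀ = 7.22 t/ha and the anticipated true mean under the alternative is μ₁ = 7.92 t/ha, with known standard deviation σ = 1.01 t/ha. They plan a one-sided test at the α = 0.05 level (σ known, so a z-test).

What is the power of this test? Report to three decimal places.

Power ≈ 0.953

Standardized effect: d = |μ₁ − μ₀| / σ = |7.92 − 7.22| / 1.01 = 0.6931
Noncentrality parameter: δ = d·√n = 0.6931 × √23 = 3.3238
One-sided α = 0.05 → critical value z_{0.05} = 1.645.
Power = P(Z > 1.645 − δ) = Φ(1.679) = 0.9534.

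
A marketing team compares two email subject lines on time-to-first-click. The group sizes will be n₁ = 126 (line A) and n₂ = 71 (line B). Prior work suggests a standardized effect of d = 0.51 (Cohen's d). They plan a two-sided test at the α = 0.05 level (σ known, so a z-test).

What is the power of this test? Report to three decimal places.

Power ≈ 0.930

Noncentrality parameter: δ = d / √(1/n₁ + 1/n₂) = 0.51 / √(1/126 + 1/71) = 3.4368
Critical value for a two-sided test at α = 0.05: z_{α/2} = 1.960.
Power = Φ(δ − 1.960) + Φ(−δ − 1.960) = Φ(1.477) + Φ(-5.397) = 0.9301 + 0.0000 = 0.9301.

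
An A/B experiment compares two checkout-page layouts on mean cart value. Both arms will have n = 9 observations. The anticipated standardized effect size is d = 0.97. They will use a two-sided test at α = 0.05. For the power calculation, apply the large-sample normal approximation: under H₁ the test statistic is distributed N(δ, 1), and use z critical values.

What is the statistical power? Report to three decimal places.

Power ≈ 0.539

Noncentrality parameter: δ = d·√(n/2) = 0.97 × √(9/2) = 2.0577
Critical value for a two-sided test at α = 0.05: z_{α/2} = 1.960.
Power = Φ(δ − 1.960) + Φ(−δ − 1.960) = Φ(0.098) + Φ(-4.018) = 0.5389 + 0.0000 = 0.5390.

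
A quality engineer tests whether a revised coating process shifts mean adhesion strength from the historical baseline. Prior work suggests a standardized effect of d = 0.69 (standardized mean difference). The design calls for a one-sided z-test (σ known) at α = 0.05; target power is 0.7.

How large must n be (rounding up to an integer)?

Set Φ(δ − 1.645) = 0.7; then δ − 1.645 = Φ⁻¹(0.7) = 0.524, giving δ = 2.169.
δ = d·√n ⇒ n = (δ/d)² = (2.169 / 0.69)² = 9.88.
Round up to the next whole unit.

n = 10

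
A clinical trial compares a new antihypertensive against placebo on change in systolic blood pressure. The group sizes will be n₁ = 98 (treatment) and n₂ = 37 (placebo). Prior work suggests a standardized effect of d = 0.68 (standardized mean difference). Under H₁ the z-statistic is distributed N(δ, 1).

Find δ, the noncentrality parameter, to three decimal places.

The noncentrality parameter scales effect size by the design's sample-size factor: δ = d / √(1/n₁ + 1/n₂) = 0.68 / √(1/98 + 1/37) = 3.5242

δ ≈ 3.524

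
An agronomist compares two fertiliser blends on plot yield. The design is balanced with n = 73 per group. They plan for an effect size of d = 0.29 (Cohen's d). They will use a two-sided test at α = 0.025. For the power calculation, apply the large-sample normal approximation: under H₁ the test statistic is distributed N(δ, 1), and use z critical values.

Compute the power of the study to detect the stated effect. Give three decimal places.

Power ≈ 0.312

Noncentrality parameter: δ = d·√(n/2) = 0.29 × √(73/2) = 1.7520
Two-sided α = 0.025 → critical value z_{0.0125} = 2.241.
Power = Φ(δ − 2.241) + Φ(−δ − 2.241) = Φ(-0.489) + Φ(-3.993) = 0.3123 + 0.0000 = 0.3123.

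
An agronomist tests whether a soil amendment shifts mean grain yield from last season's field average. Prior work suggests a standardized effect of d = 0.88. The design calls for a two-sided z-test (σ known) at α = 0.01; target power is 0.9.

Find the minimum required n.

n = 20

Set Φ(δ − 2.576) = 0.9; then δ − 2.576 = Φ⁻¹(0.9) = 1.282, giving δ = 3.857.
(For δ > 0 the lower-tail rejection region contributes negligibly to power, so the one-term inversion is standard.)
δ = d·√n ⇒ n = (δ/d)² = (3.857 / 0.88)² = 19.21.
Rounding up, n = 20.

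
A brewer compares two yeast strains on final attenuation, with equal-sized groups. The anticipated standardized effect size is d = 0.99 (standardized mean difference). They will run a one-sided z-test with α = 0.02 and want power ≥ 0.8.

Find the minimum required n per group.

Set Φ(δ − 2.054) = 0.8; then δ − 2.054 = Φ⁻¹(0.8) = 0.842, giving δ = 2.895.
δ = d·√(n/2) ⇒ n = 2(δ/d)² = 2 × (2.895 / 0.99)² = 17.11.
Rounding up, n = 18 per group.

n = 18 per group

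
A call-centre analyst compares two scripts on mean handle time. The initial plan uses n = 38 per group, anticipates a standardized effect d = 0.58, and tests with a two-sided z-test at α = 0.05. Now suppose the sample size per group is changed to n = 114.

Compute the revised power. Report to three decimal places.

With n = 114 per group: δ = d·√(n/2) = 0.58 × √(114/2) = 4.3789. Critical value z_{0.025} = 1.960.
Revised power = Φ(δ − 1.960) + Φ(−δ − 1.960) = Φ(2.419) + Φ(-6.339) = 0.9922 + 0.0000 = 0.9922.

Power ≈ 0.992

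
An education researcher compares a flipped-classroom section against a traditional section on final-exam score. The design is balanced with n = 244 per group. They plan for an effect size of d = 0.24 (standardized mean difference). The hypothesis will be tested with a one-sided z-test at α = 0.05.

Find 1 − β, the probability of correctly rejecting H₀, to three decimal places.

Noncentrality parameter: δ = d·√(n/2) = 0.24 × √(244/2) = 2.6509
Critical value for a one-sided test at α = 0.05: z_α = 1.645.
Power = Φ(δ − 1.645) = Φ(1.006) = 0.8428.

Power ≈ 0.843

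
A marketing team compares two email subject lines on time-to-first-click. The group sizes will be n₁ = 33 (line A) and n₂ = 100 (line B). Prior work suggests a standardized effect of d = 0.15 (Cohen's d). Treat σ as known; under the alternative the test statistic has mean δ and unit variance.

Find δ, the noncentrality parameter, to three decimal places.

The noncentrality parameter scales effect size by the design's sample-size factor: δ = d / √(1/n₁ + 1/n₂) = 0.15 / √(1/33 + 1/100) = 0.7472

δ ≈ 0.747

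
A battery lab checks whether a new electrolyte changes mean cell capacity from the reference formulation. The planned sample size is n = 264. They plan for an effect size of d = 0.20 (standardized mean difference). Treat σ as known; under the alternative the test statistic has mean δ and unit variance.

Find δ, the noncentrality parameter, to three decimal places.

δ = d·√n = 0.20 × √264 = 3.2496

δ ≈ 3.250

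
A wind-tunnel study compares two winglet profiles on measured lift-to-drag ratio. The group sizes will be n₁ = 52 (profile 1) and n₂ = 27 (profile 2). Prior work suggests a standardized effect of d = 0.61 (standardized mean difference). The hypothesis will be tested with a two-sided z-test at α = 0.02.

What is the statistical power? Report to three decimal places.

Power ≈ 0.597

Noncentrality parameter: δ = d / √(1/n₁ + 1/n₂) = 0.61 / √(1/52 + 1/27) = 2.5716
Critical value for a two-sided test at α = 0.02: z_{α/2} = 2.326.
Power = Φ(δ − 2.326) + Φ(−δ − 2.326) = Φ(0.245) + Φ(-4.898) = 0.5969 + 0.0000 = 0.5969.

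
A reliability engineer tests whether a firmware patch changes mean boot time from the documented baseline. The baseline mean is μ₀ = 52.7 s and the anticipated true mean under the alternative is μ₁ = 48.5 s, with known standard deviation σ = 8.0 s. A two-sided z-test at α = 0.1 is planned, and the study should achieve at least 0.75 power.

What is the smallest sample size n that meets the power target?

n = 20

Standardized effect: d = |μ₁ − μ₀| / σ = |48.5 − 52.7| / 8.0 = 0.5250
Set Φ(δ − 1.645) = 0.75; then δ − 1.645 = Φ⁻¹(0.75) = 0.674, giving δ = 2.319.
(Ignoring the negligible lower-tail rejection probability gives the usual closed-form inversion.)
δ = d·√n ⇒ n = (δ/d)² = (2.319 / 0.5250)² = 19.52.
Round up to the next whole unit.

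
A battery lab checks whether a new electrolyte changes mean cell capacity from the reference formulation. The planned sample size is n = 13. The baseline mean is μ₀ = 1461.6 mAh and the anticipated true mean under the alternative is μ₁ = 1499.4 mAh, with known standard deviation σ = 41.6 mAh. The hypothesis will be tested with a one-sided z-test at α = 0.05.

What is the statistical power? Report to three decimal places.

Standardized effect: d = |μ₁ − μ₀| / σ = |1499.4 − 1461.6| / 41.6 = 0.9087
Noncentrality parameter: δ = d·√n = 0.9087 × √13 = 3.2762
One-sided α = 0.05 → critical value z_{0.05} = 1.645.
Power = Φ(δ − 1.645) = Φ(1.631) = 0.9486.

Power ≈ 0.949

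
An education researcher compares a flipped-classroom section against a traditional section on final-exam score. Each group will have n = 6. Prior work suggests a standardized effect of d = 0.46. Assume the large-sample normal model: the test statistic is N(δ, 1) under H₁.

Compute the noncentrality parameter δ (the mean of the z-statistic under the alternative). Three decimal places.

δ = d·√(n/2) = 0.46 × √(6/2) = 0.7967

δ ≈ 0.797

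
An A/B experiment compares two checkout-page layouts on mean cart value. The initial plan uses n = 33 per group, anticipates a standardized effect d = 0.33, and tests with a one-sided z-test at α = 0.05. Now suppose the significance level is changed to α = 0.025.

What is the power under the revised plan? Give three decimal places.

δ = d·√(n/2) = 0.33 × √(33/2) = 1.3405 (unchanged). New critical value: z_{0.025} = 1.960.
Revised power = Φ(δ − 1.960) = Φ(-0.619) = 0.2678.

Power ≈ 0.268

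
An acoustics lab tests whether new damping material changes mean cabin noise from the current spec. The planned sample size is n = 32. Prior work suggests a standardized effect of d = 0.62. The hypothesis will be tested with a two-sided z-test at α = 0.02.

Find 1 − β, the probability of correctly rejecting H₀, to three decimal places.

Noncentrality parameter: δ = d·√n = 0.62 × √32 = 3.5072
Critical value for a two-sided test at α = 0.02: z_{α/2} = 2.326.
Power = Φ(δ − 2.326) + Φ(−δ − 2.326) = Φ(1.181) + Φ(-5.834) = 0.8812 + 0.0000 = 0.8812.

Power ≈ 0.881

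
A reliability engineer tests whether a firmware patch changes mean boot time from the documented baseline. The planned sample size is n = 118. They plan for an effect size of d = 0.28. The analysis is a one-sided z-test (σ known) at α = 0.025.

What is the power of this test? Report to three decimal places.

Noncentrality parameter: δ = d·√n = 0.28 × √118 = 3.0416
Critical value for a one-sided test at α = 0.025: z_α = 1.960.
Power = P(Z > 1.960 − δ) = Φ(1.082) = 0.8603.

Power ≈ 0.860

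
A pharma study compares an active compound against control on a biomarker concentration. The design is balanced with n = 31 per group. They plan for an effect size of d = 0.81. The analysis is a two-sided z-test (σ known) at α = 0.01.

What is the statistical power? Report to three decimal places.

Power ≈ 0.730

Noncentrality parameter: δ = d·√(n/2) = 0.81 × √(31/2) = 3.1890
Two-sided α = 0.01 → critical value z_{0.005} = 2.576.
Power = Φ(δ − 2.576) + Φ(−δ − 2.576) = Φ(0.613) + Φ(-5.765) = 0.7301 + 0.0000 = 0.7301.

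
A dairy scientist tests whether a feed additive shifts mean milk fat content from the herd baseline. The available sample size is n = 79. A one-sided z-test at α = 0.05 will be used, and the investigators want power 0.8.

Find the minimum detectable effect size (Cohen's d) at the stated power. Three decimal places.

d ≈ 0.280

Required noncentrality: δ = z_{0.05} + z_{0.20} = 1.645 + 0.842 = 2.486.
δ = d·√n ⇒ d = δ/√n = 2.486/√79 = 0.2798.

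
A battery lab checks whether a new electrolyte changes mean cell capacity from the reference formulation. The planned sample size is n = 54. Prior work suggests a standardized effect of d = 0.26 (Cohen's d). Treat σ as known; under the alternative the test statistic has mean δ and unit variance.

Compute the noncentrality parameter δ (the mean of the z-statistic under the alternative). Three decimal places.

δ ≈ 1.911

The noncentrality parameter scales effect size by the design's sample-size factor: δ = d·√n = 0.26 × √54 = 1.9106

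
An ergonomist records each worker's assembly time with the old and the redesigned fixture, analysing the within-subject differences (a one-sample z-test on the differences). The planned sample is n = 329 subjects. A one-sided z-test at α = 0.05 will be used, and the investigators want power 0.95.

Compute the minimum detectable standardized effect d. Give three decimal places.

Need Φ(δ − 1.645) = 0.95, so δ = 1.645 + 1.645 = 3.290.
δ = d·√n ⇒ d = δ/√n = 3.290/√329 = 0.1814.

d ≈ 0.181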